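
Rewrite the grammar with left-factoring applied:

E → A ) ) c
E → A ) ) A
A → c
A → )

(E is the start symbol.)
Left-factoring transforms A → αβ₁ | αβ₂ into A → αA' and A' → β₁ | β₂
(α is the longest common prefix among the alternatives). Repeat until
no nonterminal has two alternatives with a common prefix.

Round 1: E has alternatives sharing prefix 'A ) )'. Introduce E': E → A ) ) E'
  Add: E' → c
  Add: E' → A

No remaining common prefixes — done.

Resulting grammar:
E → A ) ) E'
E' → c
E' → A
A → c
A → )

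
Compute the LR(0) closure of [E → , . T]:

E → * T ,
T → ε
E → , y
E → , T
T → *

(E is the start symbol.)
{ [E → , . T], [T → . *], [T → .] }

To compute CLOSURE, for each item [A → α.Bβ] where B is a non-terminal, add [B → .γ] for all productions B → γ; repeat for the newly added items until nothing changes.

Start with: [E → , . T]
  [E → , . T] has the dot before T: add [T → .], [T → . *]
No further items can be added.

CLOSURE = { [E → , . T], [T → . *], [T → .] }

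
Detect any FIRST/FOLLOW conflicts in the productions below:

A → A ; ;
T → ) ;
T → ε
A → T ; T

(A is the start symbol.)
No FIRST/FOLLOW conflicts.

A FIRST/FOLLOW conflict occurs when a non-terminal N has a nullable alternative N → β (β ⇒* ε) and another alternative N → α with FIRST(α) ∩ FOLLOW(N) ≠ ∅: on such a lookahead the parser cannot decide between expanding α and letting N vanish via β.

Nullable non-terminals: T.

T: nullable alternative(s) T → ε; FOLLOW(T) = { $, ';' }
  T → ) ;: FIRST \ {ε} = { ')' } — disjoint from FOLLOW(T)
  T → ε: FIRST \ {ε} = { } — this is the only nullable alternative, skip

A has no nullable alternative, so no FIRST/FOLLOW check is needed there.

No FIRST/FOLLOW conflicts found.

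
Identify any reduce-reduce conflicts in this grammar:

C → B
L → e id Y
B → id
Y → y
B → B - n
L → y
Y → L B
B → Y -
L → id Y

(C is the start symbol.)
Augment with C' → C and build the canonical LR(0) collection (I0 = CLOSURE({[C' → . C]}), then GOTO on every symbol after a dot until no new states appear). It has 16 states:
  I0: { [B → . B - n], [B → . Y -], [B → . id], [C → . B], [C' → . C], [L → . e id Y], [L → . id Y], [L → . y], [Y → . L B], [Y → . y] }  — shift
  I1: { [B → B . - n], [C → B .] }  — shift, reduce
  I2: { [C' → C .] }  — accept
  I3: { [B → . B - n], [B → . Y -], [B → . id], [L → . e id Y], [L → . id Y], [L → . y], [Y → . L B], [Y → . y], [Y → L . B] }  — shift
  I4: { [B → Y . -] }  — shift
  I5: { [L → e . id Y] }  — shift
  I6: { [B → id .], [L → . e id Y], [L → . id Y], [L → . y], [L → id . Y], [Y → . L B], [Y → . y] }  — shift, reduce
  I7: { [L → y .], [Y → y .] }  — 2 reduces
  I8: { [L → id Y .] }  — reduce
  I9: { [L → . e id Y], [L → . id Y], [L → . y], [L → id . Y], [Y → . L B], [Y → . y] }  — shift
  I10: { [L → . e id Y], [L → . id Y], [L → . y], [L → e id . Y], [Y → . L B], [Y → . y] }  — shift
  I11: { [L → e id Y .] }  — reduce
  I12: { [B → Y - .] }  — reduce
  I13: { [B → B . - n], [Y → L B .] }  — shift, reduce
  I14: { [B → B - . n] }  — shift
  I15: { [B → B - n .] }  — reduce

I7 contains complete items [L → y .], [Y → y .] — reduce-reduce conflict.

Answer: Yes — I7: [L → y .] vs [Y → y .]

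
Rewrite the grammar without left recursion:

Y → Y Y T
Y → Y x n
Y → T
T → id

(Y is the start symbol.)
Y is directly left-recursive. The standard transformation for
  A → A α₁ | ... | A α_m | β₁ | ... | β_n
is
  A  → β₁ A' | ... | β_n A'
  A' → α₁ A' | ... | α_m A' | ε

Y → T becomes Y → T Y'
Y → Y Y T becomes Y' → Y T Y'
Y → Y x n becomes Y' → x n Y'
Add Y' → ε

Productions for other non-terminals are unchanged:
  T → id

Resulting grammar:
Y → T Y'
Y' → Y T Y'
Y' → x n Y'
Y' → ε
T → id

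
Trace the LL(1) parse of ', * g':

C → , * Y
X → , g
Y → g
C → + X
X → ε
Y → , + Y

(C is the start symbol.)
LL(1) parsing maintains a stack (initially the start symbol over $) and the input. At each step: if the stack top is a terminal, match it against the current input token; if it is a non-terminal N, replace it with the RHS of M[N, lookahead] (the unique production whose predict set contains the lookahead).

Stack is shown with the top on the left.

Stack    Input    Action
------------------------
C $      , * g $  output C → , * Y
, * Y $  , * g $  match ','
* Y $    * g $    match '*'
Y $      g $      output Y → g
g $      g $      match 'g'
$        $        accept

The string is accepted.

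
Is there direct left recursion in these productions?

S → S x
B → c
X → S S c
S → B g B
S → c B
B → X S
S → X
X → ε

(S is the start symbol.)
S → S x: LEFT RECURSIVE (starts with S)
B → c: starts with c
X → S S c: starts with S
S → B g B: starts with B
S → c B: starts with c
B → X S: starts with X
S → X: starts with X
X → ε: starts with ε

The grammar has direct left recursion on: S.

Answer: Yes, S is left-recursive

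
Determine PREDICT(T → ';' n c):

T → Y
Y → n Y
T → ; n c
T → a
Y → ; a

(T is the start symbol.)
PREDICT(T → ';' n c) = (FIRST(RHS) \ {ε}) ∪ (FOLLOW(T) if ε ∈ FIRST(RHS), i.e. RHS ⇒* ε)
FIRST(';' n c) = { ';' }
ε ∉ FIRST(';' n c), so FOLLOW(T) is not added.
PREDICT(T → ';' n c) = { ';' }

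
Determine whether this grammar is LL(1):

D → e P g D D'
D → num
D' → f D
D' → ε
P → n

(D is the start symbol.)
No. Predict set conflict for D': { 'f' }

Relevant sets:
  FOLLOW(D') = { $, 'f' }

For D:
  PREDICT(D → e P g D D') = { 'e' }
  PREDICT(D → num) = { 'num' }
For D':
  PREDICT(D' → f D) = { 'f' }
  PREDICT(D' → ε) = { $, 'f' }
P has a single production, so nothing to check there.

Conflict found: Predict set conflict for D': { 'f' }
The grammar is NOT LL(1).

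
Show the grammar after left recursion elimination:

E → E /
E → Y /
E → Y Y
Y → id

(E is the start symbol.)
E → Y / E'
E → Y Y E'
E' → / E'
E' → ε
Y → id

E is directly left-recursive. The standard transformation for
  A → A α₁ | ... | A α_m | β₁ | ... | β_n
is
  A  → β₁ A' | ... | β_n A'
  A' → α₁ A' | ... | α_m A' | ε

E → Y / becomes E → Y / E'
E → Y Y becomes E → Y Y E'
E → E / becomes E' → / E'
Add E' → ε

Productions for other non-terminals are unchanged:
  Y → id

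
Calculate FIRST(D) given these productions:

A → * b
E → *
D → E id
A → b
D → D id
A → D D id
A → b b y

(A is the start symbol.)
{ '*' }

To compute FIRST(D), examine every production with D on the left-hand side, reading each right-hand side left to right until a non-nullable symbol is reached.

FIRST sets of the other non-terminals involved (by the same procedure, iterated to a fixed point):
  FIRST(E) = { '*' }

From D → E id:
  - E is a non-terminal: add FIRST(E) \ {ε} = { '*' }
    E is not nullable, so stop
From D → D id:
  - D is the symbol being defined: contributes nothing new
    D is not nullable, so stop

Collecting: FIRST(D) = { '*' }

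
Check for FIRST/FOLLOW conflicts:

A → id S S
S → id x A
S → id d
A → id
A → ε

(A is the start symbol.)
A FIRST/FOLLOW conflict occurs when a non-terminal N has a nullable alternative N → β (β ⇒* ε) and another alternative N → α with FIRST(α) ∩ FOLLOW(N) ≠ ∅: on such a lookahead the parser cannot decide between expanding α and letting N vanish via β.

Nullable non-terminals: A.

A: nullable alternative(s) A → ε; FOLLOW(A) = { $, 'id' }
  A → id S S: FIRST \ {ε} = { 'id' } — overlaps FOLLOW(A) on { 'id' }: CONFLICT
  A → id: FIRST \ {ε} = { 'id' } — overlaps FOLLOW(A) on { 'id' }: CONFLICT
  A → ε: FIRST \ {ε} = { } — this is the only nullable alternative, skip

S has no nullable alternative, so no FIRST/FOLLOW check is needed there.

So the grammar has 2 FIRST/FOLLOW conflicts (marked CONFLICT above).

Answer: Yes. A → id S S with FOLLOW(A) on { 'id' }; A → id with FOLLOW(A) on { 'id' }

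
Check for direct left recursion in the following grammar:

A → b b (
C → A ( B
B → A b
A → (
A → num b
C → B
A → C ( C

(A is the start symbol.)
A → b b (: starts with b
C → A ( B: starts with A
B → A b: starts with A
A → (: starts with '('
A → num b: starts with num
C → B: starts with B
A → C ( C: starts with C

No direct left recursion found.

Answer: No direct left recursion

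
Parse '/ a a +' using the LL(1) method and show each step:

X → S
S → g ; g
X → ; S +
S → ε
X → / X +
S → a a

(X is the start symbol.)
Stack is shown with the top on the left.

Stack    Input      Action
--------------------------
X $      / a a + $  output X → / X +
/ X + $  / a a + $  match '/'
X + $    a a + $    output X → S
S + $    a a + $    output S → a a
a a + $  a a + $    match 'a'
a + $    a + $      match 'a'
+ $      + $        match '+'
$        $          accept

The string is accepted.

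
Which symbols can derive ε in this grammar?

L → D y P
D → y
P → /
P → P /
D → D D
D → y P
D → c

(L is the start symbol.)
None

There are no ε-productions, so no non-terminal can derive ε.
No non-terminals are nullable.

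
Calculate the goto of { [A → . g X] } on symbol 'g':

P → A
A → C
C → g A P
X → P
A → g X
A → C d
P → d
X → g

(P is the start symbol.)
GOTO(I, 'g') = CLOSURE({ [A → αX.β] : [A → α.Xβ] ∈ I, X = 'g' })

Items with dot before 'g', with the dot advanced:
  [A → . g X] → [A → g . X]
Closure of the advanced items:
  [A → g . X] has the dot before X: add [X → . P], [X → . g]
  [X → . P] has the dot before P: add [P → . A], [P → . d]
  [P → . A] has the dot before A: add [A → . C], [A → . g X], [A → . C d]
  [A → . C] has the dot before C: add [C → . g A P]

GOTO = { [A → . C d], [A → . C], [A → . g X], [A → g . X], [C → . g A P], [P → . A], [P → . d], [X → . P], [X → . g] }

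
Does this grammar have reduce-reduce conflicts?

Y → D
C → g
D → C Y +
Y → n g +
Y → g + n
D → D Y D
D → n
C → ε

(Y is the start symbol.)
Yes — I2: [C → .] vs [Y → D .]; I11: [C → .] vs [D → D Y D .]

Augment with Y' → Y and build the canonical LR(0) collection (I0 = CLOSURE({[Y' → . Y]}), then GOTO on every symbol after a dot until no new states appear). It has 16 states:
  I0: { [C → . g], [C → .], [D → . C Y +], [D → . D Y D], [D → . n], [Y → . D], [Y → . g + n], [Y → . n g +], [Y' → . Y] }  — shift, reduce
  I1: { [C → . g], [C → .], [D → . C Y +], [D → . D Y D], [D → . n], [D → C . Y +], [Y → . D], [Y → . g + n], [Y → . n g +] }  — shift, reduce
  I2: { [C → . g], [C → .], [D → . C Y +], [D → . D Y D], [D → . n], [D → D . Y D], [Y → . D], [Y → . g + n], [Y → . n g +], [Y → D .] }  — shift, 2 reduces
  I3: { [Y' → Y .] }  — accept
  I4: { [C → g .], [Y → g . + n] }  — shift, reduce
  I5: { [D → n .], [Y → n . g +] }  — shift, reduce
  I6: { [Y → n g . +] }  — shift
  I7: { [Y → n g + .] }  — reduce
  I8: { [Y → g + . n] }  — shift
  I9: { [Y → g + n .] }  — reduce
  I10: { [C → . g], [C → .], [D → . C Y +], [D → . D Y D], [D → . n], [D → D Y . D] }  — shift, reduce
  I11: { [C → . g], [C → .], [D → . C Y +], [D → . D Y D], [D → . n], [D → D . Y D], [D → D Y D .], [Y → . D], [Y → . g + n], [Y → . n g +] }  — shift, 2 reduces
  I12: { [C → g .] }  — reduce
  I13: { [D → n .] }  — reduce
  I14: { [D → C Y . +] }  — shift
  I15: { [D → C Y + .] }  — reduce

I2 contains complete items [C → .], [Y → D .] — reduce-reduce conflict.
I11 contains complete items [C → .], [D → D Y D .] — reduce-reduce conflict.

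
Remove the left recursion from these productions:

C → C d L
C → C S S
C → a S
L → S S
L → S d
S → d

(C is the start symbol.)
C is directly left-recursive. The standard transformation for
  A → A α₁ | ... | A α_m | β₁ | ... | β_n
is
  A  → β₁ A' | ... | β_n A'
  A' → α₁ A' | ... | α_m A' | ε

C → a S becomes C → a S C'
C → C d L becomes C' → d L C'
C → C S S becomes C' → S S C'
Add C' → ε

Productions for other non-terminals are unchanged:
  L → S S
  L → S d
  S → d

Resulting grammar:
C → a S C'
C' → d L C'
C' → S S C'
C' → ε
L → S S
L → S d
S → d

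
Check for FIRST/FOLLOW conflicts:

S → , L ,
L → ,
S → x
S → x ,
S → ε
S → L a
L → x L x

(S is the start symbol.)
A FIRST/FOLLOW conflict occurs when a non-terminal N has a nullable alternative N → β (β ⇒* ε) and another alternative N → α with FIRST(α) ∩ FOLLOW(N) ≠ ∅: on such a lookahead the parser cannot decide between expanding α and letting N vanish via β.

Nullable non-terminals: S.
FIRST sets used below: FIRST(L) = { ',', 'x' }

S: nullable alternative(s) S → ε; FOLLOW(S) = { $ }
  S → , L ,: FIRST \ {ε} = { ',' } — disjoint from FOLLOW(S)
  S → x: FIRST \ {ε} = { 'x' } — disjoint from FOLLOW(S)
  S → x ,: FIRST \ {ε} = { 'x' } — disjoint from FOLLOW(S)
  S → ε: FIRST \ {ε} = { } — this is the only nullable alternative, skip
  S → L a: FIRST \ {ε} = { ',', 'x' } — disjoint from FOLLOW(S)

L has no nullable alternative, so no FIRST/FOLLOW check is needed there.

No FIRST/FOLLOW conflicts found.

Answer: No FIRST/FOLLOW conflicts.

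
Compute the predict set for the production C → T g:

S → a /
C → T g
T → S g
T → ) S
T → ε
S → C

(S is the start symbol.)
{ ')', 'a', 'g' }

PREDICT(C → T g) = (FIRST(RHS) \ {ε}) ∪ (FOLLOW(C) if ε ∈ FIRST(RHS), i.e. RHS ⇒* ε)
FIRST(T) = { ')', 'a', 'g', ε }
FIRST(T g) = { ')', 'a', 'g' }
ε ∉ FIRST(T g), so FOLLOW(C) is not added.
PREDICT(C → T g) = { ')', 'a', 'g' }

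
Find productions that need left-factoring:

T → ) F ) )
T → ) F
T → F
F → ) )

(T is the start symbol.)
Yes, T has productions with common prefix ') F'

Left-factoring is needed when two productions for the same non-terminal
share a common prefix on the right-hand side.

Productions for T:
  T → ) F ) )
  T → ) F
  T → F

Found common prefix ') F' in productions for T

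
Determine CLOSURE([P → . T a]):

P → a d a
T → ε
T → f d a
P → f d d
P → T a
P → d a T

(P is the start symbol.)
Start with: [P → . T a]
  [P → . T a] has the dot before T: add [T → .], [T → . f d a]
No further items can be added.

CLOSURE = { [P → . T a], [T → . f d a], [T → .] }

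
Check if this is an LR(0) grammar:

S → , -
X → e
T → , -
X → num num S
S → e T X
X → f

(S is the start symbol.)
A grammar is LR(0) if no state in the canonical LR(0) collection has:
  - both a shift item (dot before a terminal) and a complete item (shift-reduce conflict), or
  - two or more complete items (reduce-reduce conflict; the accept item [S' → S .] counts as a complete item here).

Augment with S' → S and build the canonical LR(0) collection (I0 = CLOSURE({[S' → . S]}), then GOTO on every symbol after a dot until no new states appear). It has 14 states:
  I0: { [S → . , -], [S → . e T X], [S' → . S] }  — shift
  I1: { [S → , . -] }  — shift
  I2: { [S' → S .] }  — accept
  I3: { [S → e . T X], [T → . , -] }  — shift
  I4: { [T → , . -] }  — shift
  I5: { [S → e T . X], [X → . e], [X → . f], [X → . num num S] }  — shift
  I6: { [S → e T X .] }  — reduce
  I7: { [X → e .] }  — reduce
  I8: { [X → f .] }  — reduce
  I9: { [X → num . num S] }  — shift
  I10: { [S → . , -], [S → . e T X], [X → num num . S] }  — shift
  I11: { [X → num num S .] }  — reduce
  I12: { [T → , - .] }  — reduce
  I13: { [S → , - .] }  — reduce

Every state is either a pure shift/goto state or contains exactly one complete item and nothing to shift — no conflicts. The grammar is LR(0).

Answer: Yes, the grammar is LR(0)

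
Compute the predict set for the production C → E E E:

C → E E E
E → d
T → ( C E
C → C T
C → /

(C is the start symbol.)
{ 'd' }

PREDICT(C → E E E) = (FIRST(RHS) \ {ε}) ∪ (FOLLOW(C) if ε ∈ FIRST(RHS), i.e. RHS ⇒* ε)
FIRST(E) = { 'd' }
FIRST(E E E) = { 'd' }
ε ∉ FIRST(E E E), so FOLLOW(C) is not added.
PREDICT(C → E E E) = { 'd' }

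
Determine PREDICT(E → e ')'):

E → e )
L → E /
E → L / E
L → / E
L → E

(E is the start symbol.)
{ 'e' }

PREDICT(E → e ')') = (FIRST(RHS) \ {ε}) ∪ (FOLLOW(E) if ε ∈ FIRST(RHS), i.e. RHS ⇒* ε)
FIRST(e ')') = { 'e' }
ε ∉ FIRST(e ')'), so FOLLOW(E) is not added.
PREDICT(E → e ')') = { 'e' }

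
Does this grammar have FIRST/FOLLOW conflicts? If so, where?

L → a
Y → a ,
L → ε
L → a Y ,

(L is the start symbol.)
Nullable non-terminals: L.

L: nullable alternative(s) L → ε; FOLLOW(L) = { $ }
  L → a: FIRST \ {ε} = { 'a' } — disjoint from FOLLOW(L)
  L → ε: FIRST \ {ε} = { } — this is the only nullable alternative, skip
  L → a Y ,: FIRST \ {ε} = { 'a' } — disjoint from FOLLOW(L)

Y has no nullable alternative, so no FIRST/FOLLOW check is needed there.

No FIRST/FOLLOW conflicts found.

Answer: No FIRST/FOLLOW conflicts.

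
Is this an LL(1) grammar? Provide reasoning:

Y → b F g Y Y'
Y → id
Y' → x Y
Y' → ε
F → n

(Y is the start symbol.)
Relevant sets:
  FOLLOW(Y') = { $, 'x' }

For Y:
  PREDICT(Y → b F g Y Y') = { 'b' }
  PREDICT(Y → id) = { 'id' }
For Y':
  PREDICT(Y' → x Y) = { 'x' }
  PREDICT(Y' → ε) = { $, 'x' }
F has a single production, so nothing to check there.

Conflict found: Predict set conflict for Y': { 'x' }
The grammar is NOT LL(1).

Answer: No. Predict set conflict for Y': { 'x' }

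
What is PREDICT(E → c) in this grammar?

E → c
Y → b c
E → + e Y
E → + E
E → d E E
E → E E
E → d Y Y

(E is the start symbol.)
PREDICT(E → c) = (FIRST(RHS) \ {ε}) ∪ (FOLLOW(E) if ε ∈ FIRST(RHS), i.e. RHS ⇒* ε)
FIRST(c) = { 'c' }
ε ∉ FIRST(c), so FOLLOW(E) is not added.
PREDICT(E → c) = { 'c' }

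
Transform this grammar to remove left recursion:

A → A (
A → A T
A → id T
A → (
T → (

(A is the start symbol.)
A → id T A'
A → ( A'
A' → ( A'
A' → T A'
A' → ε
T → (

A is directly left-recursive. The standard transformation for
  A → A α₁ | ... | A α_m | β₁ | ... | β_n
is
  A  → β₁ A' | ... | β_n A'
  A' → α₁ A' | ... | α_m A' | ε

A → id T becomes A → id T A'
A → ( becomes A → ( A'
A → A ( becomes A' → ( A'
A → A T becomes A' → T A'
Add A' → ε

Productions for other non-terminals are unchanged:
  T → (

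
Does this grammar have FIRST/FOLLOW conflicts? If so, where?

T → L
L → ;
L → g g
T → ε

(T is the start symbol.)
A FIRST/FOLLOW conflict occurs when a non-terminal N has a nullable alternative N → β (β ⇒* ε) and another alternative N → α with FIRST(α) ∩ FOLLOW(N) ≠ ∅: on such a lookahead the parser cannot decide between expanding α and letting N vanish via β.

Nullable non-terminals: T.
FIRST sets used below: FIRST(L) = { ';', 'g' }

T: nullable alternative(s) T → ε; FOLLOW(T) = { $ }
  T → L: FIRST \ {ε} = { ';', 'g' } — disjoint from FOLLOW(T)
  T → ε: FIRST \ {ε} = { } — this is the only nullable alternative, skip

L has no nullable alternative, so no FIRST/FOLLOW check is needed there.

No FIRST/FOLLOW conflicts found.

Answer: No FIRST/FOLLOW conflicts.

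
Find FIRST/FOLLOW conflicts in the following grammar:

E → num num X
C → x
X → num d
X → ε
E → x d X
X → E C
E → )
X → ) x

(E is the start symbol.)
Yes. X → E C with FOLLOW(X) on { 'x' }

A FIRST/FOLLOW conflict occurs when a non-terminal N has a nullable alternative N → β (β ⇒* ε) and another alternative N → α with FIRST(α) ∩ FOLLOW(N) ≠ ∅: on such a lookahead the parser cannot decide between expanding α and letting N vanish via β.

Nullable non-terminals: X.
FIRST sets used below: FIRST(E) = { ')', 'num', 'x' }

X: nullable alternative(s) X → ε; FOLLOW(X) = { $, 'x' }
  X → num d: FIRST \ {ε} = { 'num' } — disjoint from FOLLOW(X)
  X → ε: FIRST \ {ε} = { } — this is the only nullable alternative, skip
  X → E C: FIRST \ {ε} = { ')', 'num', 'x' } — overlaps FOLLOW(X) on { 'x' }: CONFLICT
  X → ) x: FIRST \ {ε} = { ')' } — disjoint from FOLLOW(X)

C, E have no nullable alternative, so no FIRST/FOLLOW check is needed there.

So the grammar has 1 FIRST/FOLLOW conflict (marked CONFLICT above).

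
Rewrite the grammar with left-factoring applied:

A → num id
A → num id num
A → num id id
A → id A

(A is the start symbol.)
Left-factoring transforms A → αβ₁ | αβ₂ into A → αA' and A' → β₁ | β₂
(α is the longest common prefix among the alternatives). Repeat until
no nonterminal has two alternatives with a common prefix.

Round 1: A has alternatives sharing prefix 'num id'. Introduce A': A → num id A'
  Add: A' → ε
  Add: A' → num
  Add: A' → id

No remaining common prefixes — done.

Resulting grammar:
A → num id A'
A' → ε
A' → num
A' → id
A → id A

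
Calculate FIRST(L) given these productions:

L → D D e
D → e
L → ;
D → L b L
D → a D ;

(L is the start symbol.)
{ ';', 'a', 'e' }

To compute FIRST(L), examine every production with L on the left-hand side, reading each right-hand side left to right until a non-nullable symbol is reached.

FIRST sets of the other non-terminals involved (by the same procedure, iterated to a fixed point):
  FIRST(D) = { ';', 'a', 'e' }

From L → D D e:
  - D is a non-terminal: add FIRST(D) \ {ε} = { ';', 'a', 'e' }
    D is not nullable, so stop
From L → ;:
  - ';' is a terminal: add ';' and stop

Collecting: FIRST(L) = { ';', 'a', 'e' }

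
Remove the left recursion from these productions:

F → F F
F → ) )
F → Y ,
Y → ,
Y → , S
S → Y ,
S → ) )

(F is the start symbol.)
F is directly left-recursive. The standard transformation for
  A → A α₁ | ... | A α_m | β₁ | ... | β_n
is
  A  → β₁ A' | ... | β_n A'
  A' → α₁ A' | ... | α_m A' | ε

F → ) ) becomes F → ) ) F'
F → Y , becomes F → Y , F'
F → F F becomes F' → F F'
Add F' → ε

Productions for other non-terminals are unchanged:
  Y → ,
  Y → , S
  S → Y ,
  S → ) )

Resulting grammar:
F → ) ) F'
F → Y , F'
F' → F F'
F' → ε
Y → ,
Y → , S
S → Y ,
S → ) )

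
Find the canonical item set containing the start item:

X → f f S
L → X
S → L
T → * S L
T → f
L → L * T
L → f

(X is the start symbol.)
First, augment the grammar with X' → X
I₀ = CLOSURE({ [X' → . X] }):
  [X' → . X] has the dot before X: add [X → . f f S]
No further items can be added.

I₀ = { [X → . f f S], [X' → . X] }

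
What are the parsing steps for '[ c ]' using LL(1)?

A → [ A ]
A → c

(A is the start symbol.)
Stack is shown with the top on the left.

Stack    Input    Action
------------------------
A $      [ c ] $  output A → [ A ]
[ A ] $  [ c ] $  match '['
A ] $    c ] $    output A → c
c ] $    c ] $    match 'c'
] $      ] $      match ']'
$        $        accept

The string is accepted.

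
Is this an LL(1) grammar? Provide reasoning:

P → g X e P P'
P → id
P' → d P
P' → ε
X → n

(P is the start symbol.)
No. Predict set conflict for P': { 'd' }

A grammar is LL(1) if for each non-terminal N with multiple productions, the predict sets of those productions are pairwise disjoint, where PREDICT(N → α) = (FIRST(α) \ {ε}) ∪ (FOLLOW(N) if α ⇒* ε).

Relevant sets:
  FOLLOW(P') = { $, 'd' }

For P:
  PREDICT(P → g X e P P') = { 'g' }
  PREDICT(P → id) = { 'id' }
For P':
  PREDICT(P' → d P) = { 'd' }
  PREDICT(P' → ε) = { $, 'd' }
X has a single production, so nothing to check there.

Conflict found: Predict set conflict for P': { 'd' }
The grammar is NOT LL(1).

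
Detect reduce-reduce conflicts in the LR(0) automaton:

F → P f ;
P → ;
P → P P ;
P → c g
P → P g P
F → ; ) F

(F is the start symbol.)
Yes — I12: [P → ; .] vs [P → P P ; .]

Augment with F' → F and build the canonical LR(0) collection (I0 = CLOSURE({[F' → . F]}), then GOTO on every symbol after a dot until no new states appear). It has 15 states:
  I0: { [F → . ; ) F], [F → . P f ;], [F' → . F], [P → . ;], [P → . P P ;], [P → . P g P], [P → . c g] }  — shift
  I1: { [F → ; . ) F], [P → ; .] }  — shift, reduce
  I2: { [F' → F .] }  — accept
  I3: { [F → P . f ;], [P → . ;], [P → . P P ;], [P → . P g P], [P → . c g], [P → P . P ;], [P → P . g P] }  — shift
  I4: { [P → c . g] }  — shift
  I5: { [P → c g .] }  — reduce
  I6: { [P → ; .] }  — reduce
  I7: { [P → . ;], [P → . P P ;], [P → . P g P], [P → . c g], [P → P . P ;], [P → P . g P], [P → P P . ;] }  — shift
  I8: { [F → P f . ;] }  — shift
  I9: { [P → . ;], [P → . P P ;], [P → . P g P], [P → . c g], [P → P g . P] }  — shift
  I10: { [P → . ;], [P → . P P ;], [P → . P g P], [P → . c g], [P → P . P ;], [P → P . g P], [P → P g P .] }  — shift, reduce
  I11: { [F → P f ; .] }  — reduce
  I12: { [P → ; .], [P → P P ; .] }  — 2 reduces
  I13: { [F → . ; ) F], [F → . P f ;], [F → ; ) . F], [P → . ;], [P → . P P ;], [P → . P g P], [P → . c g] }  — shift
  I14: { [F → ; ) F .] }  — reduce

I12 contains complete items [P → ; .], [P → P P ; .] — reduce-reduce conflict.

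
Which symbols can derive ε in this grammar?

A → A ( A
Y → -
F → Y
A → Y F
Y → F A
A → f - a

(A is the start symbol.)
None

There are no ε-productions, so no non-terminal can derive ε.
No non-terminals are nullable.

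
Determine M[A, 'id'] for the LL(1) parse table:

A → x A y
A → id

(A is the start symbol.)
A → id

To find M[A, 'id'], we find productions for A where 'id' is in the predict set (PREDICT(N → α) = (FIRST(α) \ {ε}) ∪ (FOLLOW(N) if α ⇒* ε)).

A → x A y: PREDICT = { 'x' }
A → id: PREDICT = { 'id' }
  'id' is in predict set, so this production goes in M[A, 'id']

M[A, 'id'] = A → id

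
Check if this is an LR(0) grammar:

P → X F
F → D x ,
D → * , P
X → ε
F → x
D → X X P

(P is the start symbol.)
No. Shift-reduce conflict between [X → .] and [D → . * , P]

A grammar is LR(0) if no state in the canonical LR(0) collection has:
  - both a shift item (dot before a terminal) and a complete item (shift-reduce conflict), or
  - two or more complete items (reduce-reduce conflict; the accept item [P' → P .] counts as a complete item here).

Augment with P' → P and build the canonical LR(0) collection (I0 = CLOSURE({[P' → . P]}), then GOTO on every symbol after a dot until no new states appear). It has 14 states:
  I0: { [P → . X F], [P' → . P], [X → .] }  — reduce
  I1: { [P' → P .] }  — accept
  I2: { [D → . * , P], [D → . X X P], [F → . D x ,], [F → . x], [P → X . F], [X → .] }  — shift, reduce
  I3: { [D → * . , P] }  — shift
  I4: { [F → D . x ,] }  — shift
  I5: { [P → X F .] }  — reduce
  I6: { [D → X . X P], [X → .] }  — reduce
  I7: { [F → x .] }  — reduce
  I8: { [D → X X . P], [P → . X F], [X → .] }  — reduce
  I9: { [D → X X P .] }  — reduce
  I10: { [F → D x . ,] }  — shift
  I11: { [F → D x , .] }  — reduce
  I12: { [D → * , . P], [P → . X F], [X → .] }  — reduce
  I13: { [D → * , P .] }  — reduce

Conflict in state I2:
  Shift-reduce conflict between [X → .] and [D → . * , P]
So the grammar is NOT LR(0).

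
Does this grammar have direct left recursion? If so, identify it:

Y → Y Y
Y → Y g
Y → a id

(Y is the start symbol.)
Direct left recursion occurs when N → N α for some non-terminal N (the right-hand side begins with the left-hand side itself).

Y → Y Y: LEFT RECURSIVE (starts with Y)
Y → Y g: LEFT RECURSIVE (starts with Y)
Y → a id: starts with a

The grammar has direct left recursion on: Y.

Answer: Yes, Y is left-recursive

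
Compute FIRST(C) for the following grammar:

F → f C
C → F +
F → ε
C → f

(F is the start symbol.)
To compute FIRST(C), examine every production with C on the left-hand side, reading each right-hand side left to right until a non-nullable symbol is reached.

FIRST sets of the other non-terminals involved (by the same procedure, iterated to a fixed point):
  FIRST(F) = { 'f', ε }

From C → F +:
  - F is a non-terminal: add FIRST(F) \ {ε} = { 'f' }
    F is nullable, so continue to the next symbol
  - '+' is a terminal: add '+' and stop
From C → f:
  - f is a terminal: add 'f' and stop

Collecting: FIRST(C) = { '+', 'f' }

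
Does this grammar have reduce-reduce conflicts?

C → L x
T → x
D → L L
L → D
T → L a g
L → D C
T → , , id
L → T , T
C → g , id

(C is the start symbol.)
A reduce-reduce conflict occurs when an LR(0) state has two complete items [A → α .] and [B → β .] — both call for a reduction, and with no lookahead the parser cannot choose between them.

Augment with C' → C and build the canonical LR(0) collection (I0 = CLOSURE({[C' → . C]}), then GOTO on every symbol after a dot until no new states appear). It has 20 states:
  I0: { [C → . L x], [C → . g , id], [C' → . C], [D → . L L], [L → . D C], [L → . D], [L → . T , T], [T → . , , id], [T → . L a g], [T → . x] }  — shift
  I1: { [T → , . , id] }  — shift
  I2: { [C' → C .] }  — accept
  I3: { [C → . L x], [C → . g , id], [D → . L L], [L → . D C], [L → . D], [L → . T , T], [L → D . C], [L → D .], [T → . , , id], [T → . L a g], [T → . x] }  — shift, reduce
  I4: { [C → L . x], [D → . L L], [D → L . L], [L → . D C], [L → . D], [L → . T , T], [T → . , , id], [T → . L a g], [T → . x], [T → L . a g] }  — shift
  I5: { [L → T . , T] }  — shift
  I6: { [C → g . , id] }  — shift
  I7: { [T → x .] }  — reduce
  I8: { [C → g , . id] }  — shift
  I9: { [C → g , id .] }  — reduce
  I10: { [D → . L L], [L → . D C], [L → . D], [L → . T , T], [L → T , . T], [T → . , , id], [T → . L a g], [T → . x] }  — shift
  I11: { [D → . L L], [D → L . L], [L → . D C], [L → . D], [L → . T , T], [T → . , , id], [T → . L a g], [T → . x], [T → L . a g] }  — shift
  I12: { [L → T , T .], [L → T . , T] }  — shift, reduce
  I13: { [D → . L L], [D → L . L], [D → L L .], [L → . D C], [L → . D], [L → . T , T], [T → . , , id], [T → . L a g], [T → . x], [T → L . a g] }  — shift, reduce
  I14: { [T → L a . g] }  — shift
  I15: { [T → L a g .] }  — reduce
  I16: { [C → L x .], [T → x .] }  — 2 reduces
  I17: { [L → D C .] }  — reduce
  I18: { [T → , , . id] }  — shift
  I19: { [T → , , id .] }  — reduce

I16 contains complete items [C → L x .], [T → x .] — reduce-reduce conflict.

Answer: Yes — I16: [C → L x .] vs [T → x .]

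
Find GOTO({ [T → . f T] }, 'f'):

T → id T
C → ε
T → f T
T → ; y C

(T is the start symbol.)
GOTO(I, 'f') = CLOSURE({ [A → αX.β] : [A → α.Xβ] ∈ I, X = 'f' })

Items with dot before 'f', with the dot advanced:
  [T → . f T] → [T → f . T]
Closure of the advanced items:
  [T → f . T] has the dot before T: add [T → . id T], [T → . f T], [T → . ; y C]

GOTO = { [T → . ; y C], [T → . f T], [T → . id T], [T → f . T] }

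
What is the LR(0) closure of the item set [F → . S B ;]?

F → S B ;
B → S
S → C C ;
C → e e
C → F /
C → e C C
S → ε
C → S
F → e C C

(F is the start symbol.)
{ [C → . F /], [C → . S], [C → . e C C], [C → . e e], [F → . S B ;], [F → . e C C], [S → . C C ;], [S → .] }

Start with: [F → . S B ;]
  [F → . S B ;] has the dot before S: add [S → . C C ;], [S → .]
  [S → . C C ;] has the dot before C: add [C → . e e], [C → . F /], [C → . e C C], [C → . S]
  [C → . F /] has the dot before F: add [F → . e C C]
No further items can be added.

CLOSURE = { [C → . F /], [C → . S], [C → . e C C], [C → . e e], [F → . S B ;], [F → . e C C], [S → . C C ;], [S → .] }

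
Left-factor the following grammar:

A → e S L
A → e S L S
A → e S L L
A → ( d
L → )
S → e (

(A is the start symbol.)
Left-factoring transforms A → αβ₁ | αβ₂ into A → αA' and A' → β₁ | β₂
(α is the longest common prefix among the alternatives). Repeat until
no nonterminal has two alternatives with a common prefix.

Round 1: A has alternatives sharing prefix 'e S L'. Introduce A': A → e S L A'
  Add: A' → ε
  Add: A' → S
  Add: A' → L

No remaining common prefixes — done.

Resulting grammar:
A → e S L A'
A' → ε
A' → S
A' → L
A → ( d
L → )
S → e (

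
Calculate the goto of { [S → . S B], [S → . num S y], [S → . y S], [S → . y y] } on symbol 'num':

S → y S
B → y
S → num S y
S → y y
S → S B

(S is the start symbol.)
GOTO(I, 'num') = CLOSURE({ [A → αX.β] : [A → α.Xβ] ∈ I, X = 'num' })

Items with dot before 'num', with the dot advanced:
  [S → . num S y] → [S → num . S y]
Closure of the advanced items:
  [S → num . S y] has the dot before S: add [S → . y S], [S → . num S y], [S → . y y], [S → . S B]

GOTO = { [S → . S B], [S → . num S y], [S → . y S], [S → . y y], [S → num . S y] }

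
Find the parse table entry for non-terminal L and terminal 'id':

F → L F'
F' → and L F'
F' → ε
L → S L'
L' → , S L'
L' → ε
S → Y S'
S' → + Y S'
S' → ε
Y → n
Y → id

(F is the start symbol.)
L → S L'

To find M[L, 'id'], we find productions for L where 'id' is in the predict set (PREDICT(N → α) = (FIRST(α) \ {ε}) ∪ (FOLLOW(N) if α ⇒* ε)).

Relevant sets:
  FIRST(S) = { 'id', 'n' }

L → S L': PREDICT = { 'id', 'n' }
  'id' is in predict set, so this production goes in M[L, 'id']

M[L, 'id'] = L → S L'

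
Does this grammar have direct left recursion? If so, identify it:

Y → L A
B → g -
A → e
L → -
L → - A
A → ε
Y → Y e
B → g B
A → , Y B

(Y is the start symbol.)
Yes, Y is left-recursive

Direct left recursion occurs when N → N α for some non-terminal N (the right-hand side begins with the left-hand side itself).

Y → L A: starts with L
B → g -: starts with g
A → e: starts with e
L → -: starts with '-'
L → - A: starts with '-'
A → ε: starts with ε
Y → Y e: LEFT RECURSIVE (starts with Y)
B → g B: starts with g
A → , Y B: starts with ','

The grammar has direct left recursion on: Y.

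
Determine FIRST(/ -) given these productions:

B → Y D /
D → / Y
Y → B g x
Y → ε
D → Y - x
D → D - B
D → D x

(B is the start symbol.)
{ '/' }

To compute FIRST(/ -), process the symbols left to right:
Symbol / is a terminal. Add '/' and stop.
FIRST(/ -) = { '/' }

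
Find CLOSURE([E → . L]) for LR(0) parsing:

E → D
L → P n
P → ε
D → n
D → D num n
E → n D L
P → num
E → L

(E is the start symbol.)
{ [E → . L], [L → . P n], [P → . num], [P → .] }

Start with: [E → . L]
  [E → . L] has the dot before L: add [L → . P n]
  [L → . P n] has the dot before P: add [P → .], [P → . num]
No further items can be added.

CLOSURE = { [E → . L], [L → . P n], [P → . num], [P → .] }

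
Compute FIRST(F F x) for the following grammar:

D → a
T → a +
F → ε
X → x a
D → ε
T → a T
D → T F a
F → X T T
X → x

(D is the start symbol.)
FIRST sets of the non-terminals involved (from the grammar, by fixed-point iteration):
  FIRST(F) = { 'x', ε }

To compute FIRST(F F x), process the symbols left to right:
Symbol F is a non-terminal. Add FIRST(F) \ {ε} = { 'x' }
F is nullable (ε ∈ FIRST(F)), continue to the next symbol.
Symbol F is a non-terminal. Add FIRST(F) \ {ε} = { 'x' }
F is nullable (ε ∈ FIRST(F)), continue to the next symbol.
Symbol x is a terminal. Add 'x' and stop.
FIRST(F F x) = { 'x' }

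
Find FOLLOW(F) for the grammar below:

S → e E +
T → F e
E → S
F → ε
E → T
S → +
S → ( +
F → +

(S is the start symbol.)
{ 'e' }

To compute FOLLOW(F), find every occurrence of F on a right-hand side N → α F β: add FIRST(β) \ {ε}, and if β is empty or nullable also add FOLLOW(N). Iterate to a fixed point.

In T → F e: F is followed by e, add FIRST(e) \ {ε} = { 'e' }

Taking the union: FOLLOW(F) = { 'e' }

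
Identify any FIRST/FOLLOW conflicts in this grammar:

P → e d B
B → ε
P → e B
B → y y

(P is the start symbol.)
No FIRST/FOLLOW conflicts.

A FIRST/FOLLOW conflict occurs when a non-terminal N has a nullable alternative N → β (β ⇒* ε) and another alternative N → α with FIRST(α) ∩ FOLLOW(N) ≠ ∅: on such a lookahead the parser cannot decide between expanding α and letting N vanish via β.

Nullable non-terminals: B.

B: nullable alternative(s) B → ε; FOLLOW(B) = { $ }
  B → ε: FIRST \ {ε} = { } — this is the only nullable alternative, skip
  B → y y: FIRST \ {ε} = { 'y' } — disjoint from FOLLOW(B)

P has no nullable alternative, so no FIRST/FOLLOW check is needed there.

No FIRST/FOLLOW conflicts found.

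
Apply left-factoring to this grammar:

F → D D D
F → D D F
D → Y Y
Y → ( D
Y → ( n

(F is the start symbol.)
F → D D F'
F' → D
F' → F
D → Y Y
Y → ( Y'
Y' → D
Y' → n

Left-factoring transforms A → αβ₁ | αβ₂ into A → αA' and A' → β₁ | β₂
(α is the longest common prefix among the alternatives). Repeat until
no nonterminal has two alternatives with a common prefix.

Round 1: F has alternatives sharing prefix 'D D'. Introduce F': F → D D F'
  Add: F' → D
  Add: F' → F

Round 2: Y has alternatives sharing prefix '('. Introduce Y': Y → ( Y'
  Add: Y' → D
  Add: Y' → n

No remaining common prefixes — done.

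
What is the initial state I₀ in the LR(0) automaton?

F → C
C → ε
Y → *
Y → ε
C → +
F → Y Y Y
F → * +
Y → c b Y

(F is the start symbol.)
{ [C → . +], [C → .], [F → . * +], [F → . C], [F → . Y Y Y], [F' → . F], [Y → . *], [Y → . c b Y], [Y → .] }

First, augment the grammar with F' → F
I₀ = CLOSURE({ [F' → . F] }):
  [F' → . F] has the dot before F: add [F → . C], [F → . Y Y Y], [F → . * +]
  [F → . C] has the dot before C: add [C → .], [C → . +]
  [F → . Y Y Y] has the dot before Y: add [Y → . *], [Y → .], [Y → . c b Y]
No further items can be added.

I₀ = { [C → . +], [C → .], [F → . * +], [F → . C], [F → . Y Y Y], [F' → . F], [Y → . *], [Y → . c b Y], [Y → .] }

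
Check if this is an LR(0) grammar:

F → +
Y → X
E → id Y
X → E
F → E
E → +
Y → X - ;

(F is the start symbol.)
A grammar is LR(0) if no state in the canonical LR(0) collection has:
  - both a shift item (dot before a terminal) and a complete item (shift-reduce conflict), or
  - two or more complete items (reduce-reduce conflict; the accept item [F' → F .] counts as a complete item here).

Augment with F' → F and build the canonical LR(0) collection (I0 = CLOSURE({[F' → . F]}), then GOTO on every symbol after a dot until no new states appear). It has 11 states:
  I0: { [E → . +], [E → . id Y], [F → . +], [F → . E], [F' → . F] }  — shift
  I1: { [E → + .], [F → + .] }  — 2 reduces
  I2: { [F → E .] }  — reduce
  I3: { [F' → F .] }  — accept
  I4: { [E → . +], [E → . id Y], [E → id . Y], [X → . E], [Y → . X - ;], [Y → . X] }  — shift
  I5: { [E → + .] }  — reduce
  I6: { [X → E .] }  — reduce
  I7: { [Y → X . - ;], [Y → X .] }  — shift, reduce
  I8: { [E → id Y .] }  — reduce
  I9: { [Y → X - . ;] }  — shift
  I10: { [Y → X - ; .] }  — reduce

Conflict in state I1:
  Reduce-reduce conflict: [E → + .] and [F → + .]
So the grammar is NOT LR(0).

Answer: No. Reduce-reduce conflict: [E → + .] and [F → + .]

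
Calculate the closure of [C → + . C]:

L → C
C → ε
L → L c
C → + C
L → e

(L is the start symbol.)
{ [C → + . C], [C → . + C], [C → .] }

Start with: [C → + . C]
  [C → + . C] has the dot before C: add [C → .], [C → . + C]
No further items can be added.

CLOSURE = { [C → + . C], [C → . + C], [C → .] }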